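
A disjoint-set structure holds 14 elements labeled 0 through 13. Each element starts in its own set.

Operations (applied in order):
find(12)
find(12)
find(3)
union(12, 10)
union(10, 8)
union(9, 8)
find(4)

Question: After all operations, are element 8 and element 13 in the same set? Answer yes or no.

Answer: no

Derivation:
Step 1: find(12) -> no change; set of 12 is {12}
Step 2: find(12) -> no change; set of 12 is {12}
Step 3: find(3) -> no change; set of 3 is {3}
Step 4: union(12, 10) -> merged; set of 12 now {10, 12}
Step 5: union(10, 8) -> merged; set of 10 now {8, 10, 12}
Step 6: union(9, 8) -> merged; set of 9 now {8, 9, 10, 12}
Step 7: find(4) -> no change; set of 4 is {4}
Set of 8: {8, 9, 10, 12}; 13 is not a member.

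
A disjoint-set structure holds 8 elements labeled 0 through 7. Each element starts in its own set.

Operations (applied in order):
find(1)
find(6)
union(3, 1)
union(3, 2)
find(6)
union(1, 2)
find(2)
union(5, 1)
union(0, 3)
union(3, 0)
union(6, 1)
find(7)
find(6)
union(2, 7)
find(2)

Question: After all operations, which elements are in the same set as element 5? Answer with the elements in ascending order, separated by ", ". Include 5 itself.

Step 1: find(1) -> no change; set of 1 is {1}
Step 2: find(6) -> no change; set of 6 is {6}
Step 3: union(3, 1) -> merged; set of 3 now {1, 3}
Step 4: union(3, 2) -> merged; set of 3 now {1, 2, 3}
Step 5: find(6) -> no change; set of 6 is {6}
Step 6: union(1, 2) -> already same set; set of 1 now {1, 2, 3}
Step 7: find(2) -> no change; set of 2 is {1, 2, 3}
Step 8: union(5, 1) -> merged; set of 5 now {1, 2, 3, 5}
Step 9: union(0, 3) -> merged; set of 0 now {0, 1, 2, 3, 5}
Step 10: union(3, 0) -> already same set; set of 3 now {0, 1, 2, 3, 5}
Step 11: union(6, 1) -> merged; set of 6 now {0, 1, 2, 3, 5, 6}
Step 12: find(7) -> no change; set of 7 is {7}
Step 13: find(6) -> no change; set of 6 is {0, 1, 2, 3, 5, 6}
Step 14: union(2, 7) -> merged; set of 2 now {0, 1, 2, 3, 5, 6, 7}
Step 15: find(2) -> no change; set of 2 is {0, 1, 2, 3, 5, 6, 7}
Component of 5: {0, 1, 2, 3, 5, 6, 7}

Answer: 0, 1, 2, 3, 5, 6, 7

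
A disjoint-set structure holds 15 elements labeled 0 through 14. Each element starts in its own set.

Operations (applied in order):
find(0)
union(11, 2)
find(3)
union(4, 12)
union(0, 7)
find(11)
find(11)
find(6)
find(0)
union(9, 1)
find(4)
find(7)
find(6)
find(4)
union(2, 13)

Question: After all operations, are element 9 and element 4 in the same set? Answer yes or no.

Step 1: find(0) -> no change; set of 0 is {0}
Step 2: union(11, 2) -> merged; set of 11 now {2, 11}
Step 3: find(3) -> no change; set of 3 is {3}
Step 4: union(4, 12) -> merged; set of 4 now {4, 12}
Step 5: union(0, 7) -> merged; set of 0 now {0, 7}
Step 6: find(11) -> no change; set of 11 is {2, 11}
Step 7: find(11) -> no change; set of 11 is {2, 11}
Step 8: find(6) -> no change; set of 6 is {6}
Step 9: find(0) -> no change; set of 0 is {0, 7}
Step 10: union(9, 1) -> merged; set of 9 now {1, 9}
Step 11: find(4) -> no change; set of 4 is {4, 12}
Step 12: find(7) -> no change; set of 7 is {0, 7}
Step 13: find(6) -> no change; set of 6 is {6}
Step 14: find(4) -> no change; set of 4 is {4, 12}
Step 15: union(2, 13) -> merged; set of 2 now {2, 11, 13}
Set of 9: {1, 9}; 4 is not a member.

Answer: no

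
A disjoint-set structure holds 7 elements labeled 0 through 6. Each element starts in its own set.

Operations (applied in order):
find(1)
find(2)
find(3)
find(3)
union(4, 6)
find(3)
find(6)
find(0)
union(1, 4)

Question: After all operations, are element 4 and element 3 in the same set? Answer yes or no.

Answer: no

Derivation:
Step 1: find(1) -> no change; set of 1 is {1}
Step 2: find(2) -> no change; set of 2 is {2}
Step 3: find(3) -> no change; set of 3 is {3}
Step 4: find(3) -> no change; set of 3 is {3}
Step 5: union(4, 6) -> merged; set of 4 now {4, 6}
Step 6: find(3) -> no change; set of 3 is {3}
Step 7: find(6) -> no change; set of 6 is {4, 6}
Step 8: find(0) -> no change; set of 0 is {0}
Step 9: union(1, 4) -> merged; set of 1 now {1, 4, 6}
Set of 4: {1, 4, 6}; 3 is not a member.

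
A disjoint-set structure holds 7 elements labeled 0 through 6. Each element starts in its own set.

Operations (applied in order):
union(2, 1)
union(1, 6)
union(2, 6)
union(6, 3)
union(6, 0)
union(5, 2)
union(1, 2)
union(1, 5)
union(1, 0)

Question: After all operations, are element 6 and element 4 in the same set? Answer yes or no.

Step 1: union(2, 1) -> merged; set of 2 now {1, 2}
Step 2: union(1, 6) -> merged; set of 1 now {1, 2, 6}
Step 3: union(2, 6) -> already same set; set of 2 now {1, 2, 6}
Step 4: union(6, 3) -> merged; set of 6 now {1, 2, 3, 6}
Step 5: union(6, 0) -> merged; set of 6 now {0, 1, 2, 3, 6}
Step 6: union(5, 2) -> merged; set of 5 now {0, 1, 2, 3, 5, 6}
Step 7: union(1, 2) -> already same set; set of 1 now {0, 1, 2, 3, 5, 6}
Step 8: union(1, 5) -> already same set; set of 1 now {0, 1, 2, 3, 5, 6}
Step 9: union(1, 0) -> already same set; set of 1 now {0, 1, 2, 3, 5, 6}
Set of 6: {0, 1, 2, 3, 5, 6}; 4 is not a member.

Answer: no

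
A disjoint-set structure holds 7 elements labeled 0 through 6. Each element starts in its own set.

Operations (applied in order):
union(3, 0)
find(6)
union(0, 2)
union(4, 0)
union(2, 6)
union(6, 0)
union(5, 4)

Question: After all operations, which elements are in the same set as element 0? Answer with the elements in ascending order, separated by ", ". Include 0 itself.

Answer: 0, 2, 3, 4, 5, 6

Derivation:
Step 1: union(3, 0) -> merged; set of 3 now {0, 3}
Step 2: find(6) -> no change; set of 6 is {6}
Step 3: union(0, 2) -> merged; set of 0 now {0, 2, 3}
Step 4: union(4, 0) -> merged; set of 4 now {0, 2, 3, 4}
Step 5: union(2, 6) -> merged; set of 2 now {0, 2, 3, 4, 6}
Step 6: union(6, 0) -> already same set; set of 6 now {0, 2, 3, 4, 6}
Step 7: union(5, 4) -> merged; set of 5 now {0, 2, 3, 4, 5, 6}
Component of 0: {0, 2, 3, 4, 5, 6}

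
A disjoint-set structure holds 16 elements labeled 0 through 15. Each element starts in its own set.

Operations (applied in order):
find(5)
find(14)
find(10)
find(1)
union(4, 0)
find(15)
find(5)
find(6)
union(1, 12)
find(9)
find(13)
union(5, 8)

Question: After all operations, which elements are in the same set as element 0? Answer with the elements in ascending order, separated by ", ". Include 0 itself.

Answer: 0, 4

Derivation:
Step 1: find(5) -> no change; set of 5 is {5}
Step 2: find(14) -> no change; set of 14 is {14}
Step 3: find(10) -> no change; set of 10 is {10}
Step 4: find(1) -> no change; set of 1 is {1}
Step 5: union(4, 0) -> merged; set of 4 now {0, 4}
Step 6: find(15) -> no change; set of 15 is {15}
Step 7: find(5) -> no change; set of 5 is {5}
Step 8: find(6) -> no change; set of 6 is {6}
Step 9: union(1, 12) -> merged; set of 1 now {1, 12}
Step 10: find(9) -> no change; set of 9 is {9}
Step 11: find(13) -> no change; set of 13 is {13}
Step 12: union(5, 8) -> merged; set of 5 now {5, 8}
Component of 0: {0, 4}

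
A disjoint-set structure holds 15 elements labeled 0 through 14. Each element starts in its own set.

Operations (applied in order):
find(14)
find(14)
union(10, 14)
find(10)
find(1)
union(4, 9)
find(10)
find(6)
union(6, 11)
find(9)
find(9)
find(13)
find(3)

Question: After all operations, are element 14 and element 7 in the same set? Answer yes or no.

Answer: no

Derivation:
Step 1: find(14) -> no change; set of 14 is {14}
Step 2: find(14) -> no change; set of 14 is {14}
Step 3: union(10, 14) -> merged; set of 10 now {10, 14}
Step 4: find(10) -> no change; set of 10 is {10, 14}
Step 5: find(1) -> no change; set of 1 is {1}
Step 6: union(4, 9) -> merged; set of 4 now {4, 9}
Step 7: find(10) -> no change; set of 10 is {10, 14}
Step 8: find(6) -> no change; set of 6 is {6}
Step 9: union(6, 11) -> merged; set of 6 now {6, 11}
Step 10: find(9) -> no change; set of 9 is {4, 9}
Step 11: find(9) -> no change; set of 9 is {4, 9}
Step 12: find(13) -> no change; set of 13 is {13}
Step 13: find(3) -> no change; set of 3 is {3}
Set of 14: {10, 14}; 7 is not a member.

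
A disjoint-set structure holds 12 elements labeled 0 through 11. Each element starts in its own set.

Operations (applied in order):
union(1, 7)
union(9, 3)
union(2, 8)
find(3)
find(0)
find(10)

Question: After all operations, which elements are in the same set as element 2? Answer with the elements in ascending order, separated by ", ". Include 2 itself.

Step 1: union(1, 7) -> merged; set of 1 now {1, 7}
Step 2: union(9, 3) -> merged; set of 9 now {3, 9}
Step 3: union(2, 8) -> merged; set of 2 now {2, 8}
Step 4: find(3) -> no change; set of 3 is {3, 9}
Step 5: find(0) -> no change; set of 0 is {0}
Step 6: find(10) -> no change; set of 10 is {10}
Component of 2: {2, 8}

Answer: 2, 8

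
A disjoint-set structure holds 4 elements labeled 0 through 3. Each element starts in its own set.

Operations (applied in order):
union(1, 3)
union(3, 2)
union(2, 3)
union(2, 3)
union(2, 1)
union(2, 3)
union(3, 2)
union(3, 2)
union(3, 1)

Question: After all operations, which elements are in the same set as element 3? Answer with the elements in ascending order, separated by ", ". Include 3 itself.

Step 1: union(1, 3) -> merged; set of 1 now {1, 3}
Step 2: union(3, 2) -> merged; set of 3 now {1, 2, 3}
Step 3: union(2, 3) -> already same set; set of 2 now {1, 2, 3}
Step 4: union(2, 3) -> already same set; set of 2 now {1, 2, 3}
Step 5: union(2, 1) -> already same set; set of 2 now {1, 2, 3}
Step 6: union(2, 3) -> already same set; set of 2 now {1, 2, 3}
Step 7: union(3, 2) -> already same set; set of 3 now {1, 2, 3}
Step 8: union(3, 2) -> already same set; set of 3 now {1, 2, 3}
Step 9: union(3, 1) -> already same set; set of 3 now {1, 2, 3}
Component of 3: {1, 2, 3}

Answer: 1, 2, 3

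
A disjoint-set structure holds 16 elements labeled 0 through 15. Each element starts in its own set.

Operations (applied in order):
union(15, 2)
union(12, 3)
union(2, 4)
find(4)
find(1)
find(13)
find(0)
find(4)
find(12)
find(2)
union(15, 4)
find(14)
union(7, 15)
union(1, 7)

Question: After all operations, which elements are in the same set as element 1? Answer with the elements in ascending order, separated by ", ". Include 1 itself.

Answer: 1, 2, 4, 7, 15

Derivation:
Step 1: union(15, 2) -> merged; set of 15 now {2, 15}
Step 2: union(12, 3) -> merged; set of 12 now {3, 12}
Step 3: union(2, 4) -> merged; set of 2 now {2, 4, 15}
Step 4: find(4) -> no change; set of 4 is {2, 4, 15}
Step 5: find(1) -> no change; set of 1 is {1}
Step 6: find(13) -> no change; set of 13 is {13}
Step 7: find(0) -> no change; set of 0 is {0}
Step 8: find(4) -> no change; set of 4 is {2, 4, 15}
Step 9: find(12) -> no change; set of 12 is {3, 12}
Step 10: find(2) -> no change; set of 2 is {2, 4, 15}
Step 11: union(15, 4) -> already same set; set of 15 now {2, 4, 15}
Step 12: find(14) -> no change; set of 14 is {14}
Step 13: union(7, 15) -> merged; set of 7 now {2, 4, 7, 15}
Step 14: union(1, 7) -> merged; set of 1 now {1, 2, 4, 7, 15}
Component of 1: {1, 2, 4, 7, 15}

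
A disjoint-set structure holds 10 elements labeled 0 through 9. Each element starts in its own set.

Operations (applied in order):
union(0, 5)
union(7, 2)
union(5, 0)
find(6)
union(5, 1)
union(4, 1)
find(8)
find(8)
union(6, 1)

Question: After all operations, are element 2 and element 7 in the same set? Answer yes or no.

Step 1: union(0, 5) -> merged; set of 0 now {0, 5}
Step 2: union(7, 2) -> merged; set of 7 now {2, 7}
Step 3: union(5, 0) -> already same set; set of 5 now {0, 5}
Step 4: find(6) -> no change; set of 6 is {6}
Step 5: union(5, 1) -> merged; set of 5 now {0, 1, 5}
Step 6: union(4, 1) -> merged; set of 4 now {0, 1, 4, 5}
Step 7: find(8) -> no change; set of 8 is {8}
Step 8: find(8) -> no change; set of 8 is {8}
Step 9: union(6, 1) -> merged; set of 6 now {0, 1, 4, 5, 6}
Set of 2: {2, 7}; 7 is a member.

Answer: yes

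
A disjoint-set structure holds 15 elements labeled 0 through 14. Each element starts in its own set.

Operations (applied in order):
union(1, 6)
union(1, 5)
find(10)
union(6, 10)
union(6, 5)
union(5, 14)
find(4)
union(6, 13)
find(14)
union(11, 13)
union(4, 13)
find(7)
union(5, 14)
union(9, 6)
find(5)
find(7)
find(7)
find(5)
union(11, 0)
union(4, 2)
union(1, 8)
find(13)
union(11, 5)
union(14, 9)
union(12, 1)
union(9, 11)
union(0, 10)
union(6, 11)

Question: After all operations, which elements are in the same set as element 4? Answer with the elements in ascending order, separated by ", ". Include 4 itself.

Answer: 0, 1, 2, 4, 5, 6, 8, 9, 10, 11, 12, 13, 14

Derivation:
Step 1: union(1, 6) -> merged; set of 1 now {1, 6}
Step 2: union(1, 5) -> merged; set of 1 now {1, 5, 6}
Step 3: find(10) -> no change; set of 10 is {10}
Step 4: union(6, 10) -> merged; set of 6 now {1, 5, 6, 10}
Step 5: union(6, 5) -> already same set; set of 6 now {1, 5, 6, 10}
Step 6: union(5, 14) -> merged; set of 5 now {1, 5, 6, 10, 14}
Step 7: find(4) -> no change; set of 4 is {4}
Step 8: union(6, 13) -> merged; set of 6 now {1, 5, 6, 10, 13, 14}
Step 9: find(14) -> no change; set of 14 is {1, 5, 6, 10, 13, 14}
Step 10: union(11, 13) -> merged; set of 11 now {1, 5, 6, 10, 11, 13, 14}
Step 11: union(4, 13) -> merged; set of 4 now {1, 4, 5, 6, 10, 11, 13, 14}
Step 12: find(7) -> no change; set of 7 is {7}
Step 13: union(5, 14) -> already same set; set of 5 now {1, 4, 5, 6, 10, 11, 13, 14}
Step 14: union(9, 6) -> merged; set of 9 now {1, 4, 5, 6, 9, 10, 11, 13, 14}
Step 15: find(5) -> no change; set of 5 is {1, 4, 5, 6, 9, 10, 11, 13, 14}
Step 16: find(7) -> no change; set of 7 is {7}
Step 17: find(7) -> no change; set of 7 is {7}
Step 18: find(5) -> no change; set of 5 is {1, 4, 5, 6, 9, 10, 11, 13, 14}
Step 19: union(11, 0) -> merged; set of 11 now {0, 1, 4, 5, 6, 9, 10, 11, 13, 14}
Step 20: union(4, 2) -> merged; set of 4 now {0, 1, 2, 4, 5, 6, 9, 10, 11, 13, 14}
Step 21: union(1, 8) -> merged; set of 1 now {0, 1, 2, 4, 5, 6, 8, 9, 10, 11, 13, 14}
Step 22: find(13) -> no change; set of 13 is {0, 1, 2, 4, 5, 6, 8, 9, 10, 11, 13, 14}
Step 23: union(11, 5) -> already same set; set of 11 now {0, 1, 2, 4, 5, 6, 8, 9, 10, 11, 13, 14}
Step 24: union(14, 9) -> already same set; set of 14 now {0, 1, 2, 4, 5, 6, 8, 9, 10, 11, 13, 14}
Step 25: union(12, 1) -> merged; set of 12 now {0, 1, 2, 4, 5, 6, 8, 9, 10, 11, 12, 13, 14}
Step 26: union(9, 11) -> already same set; set of 9 now {0, 1, 2, 4, 5, 6, 8, 9, 10, 11, 12, 13, 14}
Step 27: union(0, 10) -> already same set; set of 0 now {0, 1, 2, 4, 5, 6, 8, 9, 10, 11, 12, 13, 14}
Step 28: union(6, 11) -> already same set; set of 6 now {0, 1, 2, 4, 5, 6, 8, 9, 10, 11, 12, 13, 14}
Component of 4: {0, 1, 2, 4, 5, 6, 8, 9, 10, 11, 12, 13, 14}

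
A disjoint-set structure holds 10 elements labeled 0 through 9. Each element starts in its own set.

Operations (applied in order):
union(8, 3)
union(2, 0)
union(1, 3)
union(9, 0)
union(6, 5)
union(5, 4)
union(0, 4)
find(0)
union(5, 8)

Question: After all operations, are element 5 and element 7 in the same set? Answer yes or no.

Step 1: union(8, 3) -> merged; set of 8 now {3, 8}
Step 2: union(2, 0) -> merged; set of 2 now {0, 2}
Step 3: union(1, 3) -> merged; set of 1 now {1, 3, 8}
Step 4: union(9, 0) -> merged; set of 9 now {0, 2, 9}
Step 5: union(6, 5) -> merged; set of 6 now {5, 6}
Step 6: union(5, 4) -> merged; set of 5 now {4, 5, 6}
Step 7: union(0, 4) -> merged; set of 0 now {0, 2, 4, 5, 6, 9}
Step 8: find(0) -> no change; set of 0 is {0, 2, 4, 5, 6, 9}
Step 9: union(5, 8) -> merged; set of 5 now {0, 1, 2, 3, 4, 5, 6, 8, 9}
Set of 5: {0, 1, 2, 3, 4, 5, 6, 8, 9}; 7 is not a member.

Answer: no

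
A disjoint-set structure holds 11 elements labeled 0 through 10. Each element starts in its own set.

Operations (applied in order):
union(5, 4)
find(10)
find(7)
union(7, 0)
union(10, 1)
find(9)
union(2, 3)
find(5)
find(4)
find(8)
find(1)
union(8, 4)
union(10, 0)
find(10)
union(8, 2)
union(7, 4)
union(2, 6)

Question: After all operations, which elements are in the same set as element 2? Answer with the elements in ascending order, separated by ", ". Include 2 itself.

Answer: 0, 1, 2, 3, 4, 5, 6, 7, 8, 10

Derivation:
Step 1: union(5, 4) -> merged; set of 5 now {4, 5}
Step 2: find(10) -> no change; set of 10 is {10}
Step 3: find(7) -> no change; set of 7 is {7}
Step 4: union(7, 0) -> merged; set of 7 now {0, 7}
Step 5: union(10, 1) -> merged; set of 10 now {1, 10}
Step 6: find(9) -> no change; set of 9 is {9}
Step 7: union(2, 3) -> merged; set of 2 now {2, 3}
Step 8: find(5) -> no change; set of 5 is {4, 5}
Step 9: find(4) -> no change; set of 4 is {4, 5}
Step 10: find(8) -> no change; set of 8 is {8}
Step 11: find(1) -> no change; set of 1 is {1, 10}
Step 12: union(8, 4) -> merged; set of 8 now {4, 5, 8}
Step 13: union(10, 0) -> merged; set of 10 now {0, 1, 7, 10}
Step 14: find(10) -> no change; set of 10 is {0, 1, 7, 10}
Step 15: union(8, 2) -> merged; set of 8 now {2, 3, 4, 5, 8}
Step 16: union(7, 4) -> merged; set of 7 now {0, 1, 2, 3, 4, 5, 7, 8, 10}
Step 17: union(2, 6) -> merged; set of 2 now {0, 1, 2, 3, 4, 5, 6, 7, 8, 10}
Component of 2: {0, 1, 2, 3, 4, 5, 6, 7, 8, 10}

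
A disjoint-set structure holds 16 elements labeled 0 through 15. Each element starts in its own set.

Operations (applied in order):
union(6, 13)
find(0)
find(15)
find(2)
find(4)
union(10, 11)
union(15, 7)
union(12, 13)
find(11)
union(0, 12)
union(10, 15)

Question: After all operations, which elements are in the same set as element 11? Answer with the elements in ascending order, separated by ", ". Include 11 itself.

Step 1: union(6, 13) -> merged; set of 6 now {6, 13}
Step 2: find(0) -> no change; set of 0 is {0}
Step 3: find(15) -> no change; set of 15 is {15}
Step 4: find(2) -> no change; set of 2 is {2}
Step 5: find(4) -> no change; set of 4 is {4}
Step 6: union(10, 11) -> merged; set of 10 now {10, 11}
Step 7: union(15, 7) -> merged; set of 15 now {7, 15}
Step 8: union(12, 13) -> merged; set of 12 now {6, 12, 13}
Step 9: find(11) -> no change; set of 11 is {10, 11}
Step 10: union(0, 12) -> merged; set of 0 now {0, 6, 12, 13}
Step 11: union(10, 15) -> merged; set of 10 now {7, 10, 11, 15}
Component of 11: {7, 10, 11, 15}

Answer: 7, 10, 11, 15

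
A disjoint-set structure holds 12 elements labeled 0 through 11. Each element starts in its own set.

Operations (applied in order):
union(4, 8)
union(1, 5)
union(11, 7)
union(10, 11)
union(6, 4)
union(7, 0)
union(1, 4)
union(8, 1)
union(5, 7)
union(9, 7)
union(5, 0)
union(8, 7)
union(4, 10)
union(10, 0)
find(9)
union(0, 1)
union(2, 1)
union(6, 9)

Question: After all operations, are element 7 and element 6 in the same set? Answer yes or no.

Step 1: union(4, 8) -> merged; set of 4 now {4, 8}
Step 2: union(1, 5) -> merged; set of 1 now {1, 5}
Step 3: union(11, 7) -> merged; set of 11 now {7, 11}
Step 4: union(10, 11) -> merged; set of 10 now {7, 10, 11}
Step 5: union(6, 4) -> merged; set of 6 now {4, 6, 8}
Step 6: union(7, 0) -> merged; set of 7 now {0, 7, 10, 11}
Step 7: union(1, 4) -> merged; set of 1 now {1, 4, 5, 6, 8}
Step 8: union(8, 1) -> already same set; set of 8 now {1, 4, 5, 6, 8}
Step 9: union(5, 7) -> merged; set of 5 now {0, 1, 4, 5, 6, 7, 8, 10, 11}
Step 10: union(9, 7) -> merged; set of 9 now {0, 1, 4, 5, 6, 7, 8, 9, 10, 11}
Step 11: union(5, 0) -> already same set; set of 5 now {0, 1, 4, 5, 6, 7, 8, 9, 10, 11}
Step 12: union(8, 7) -> already same set; set of 8 now {0, 1, 4, 5, 6, 7, 8, 9, 10, 11}
Step 13: union(4, 10) -> already same set; set of 4 now {0, 1, 4, 5, 6, 7, 8, 9, 10, 11}
Step 14: union(10, 0) -> already same set; set of 10 now {0, 1, 4, 5, 6, 7, 8, 9, 10, 11}
Step 15: find(9) -> no change; set of 9 is {0, 1, 4, 5, 6, 7, 8, 9, 10, 11}
Step 16: union(0, 1) -> already same set; set of 0 now {0, 1, 4, 5, 6, 7, 8, 9, 10, 11}
Step 17: union(2, 1) -> merged; set of 2 now {0, 1, 2, 4, 5, 6, 7, 8, 9, 10, 11}
Step 18: union(6, 9) -> already same set; set of 6 now {0, 1, 2, 4, 5, 6, 7, 8, 9, 10, 11}
Set of 7: {0, 1, 2, 4, 5, 6, 7, 8, 9, 10, 11}; 6 is a member.

Answer: yes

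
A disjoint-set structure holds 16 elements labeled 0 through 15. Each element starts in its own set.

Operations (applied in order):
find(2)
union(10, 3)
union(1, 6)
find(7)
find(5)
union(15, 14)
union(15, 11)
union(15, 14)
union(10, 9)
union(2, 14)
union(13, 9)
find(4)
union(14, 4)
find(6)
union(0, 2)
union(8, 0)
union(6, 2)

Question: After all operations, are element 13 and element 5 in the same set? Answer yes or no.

Step 1: find(2) -> no change; set of 2 is {2}
Step 2: union(10, 3) -> merged; set of 10 now {3, 10}
Step 3: union(1, 6) -> merged; set of 1 now {1, 6}
Step 4: find(7) -> no change; set of 7 is {7}
Step 5: find(5) -> no change; set of 5 is {5}
Step 6: union(15, 14) -> merged; set of 15 now {14, 15}
Step 7: union(15, 11) -> merged; set of 15 now {11, 14, 15}
Step 8: union(15, 14) -> already same set; set of 15 now {11, 14, 15}
Step 9: union(10, 9) -> merged; set of 10 now {3, 9, 10}
Step 10: union(2, 14) -> merged; set of 2 now {2, 11, 14, 15}
Step 11: union(13, 9) -> merged; set of 13 now {3, 9, 10, 13}
Step 12: find(4) -> no change; set of 4 is {4}
Step 13: union(14, 4) -> merged; set of 14 now {2, 4, 11, 14, 15}
Step 14: find(6) -> no change; set of 6 is {1, 6}
Step 15: union(0, 2) -> merged; set of 0 now {0, 2, 4, 11, 14, 15}
Step 16: union(8, 0) -> merged; set of 8 now {0, 2, 4, 8, 11, 14, 15}
Step 17: union(6, 2) -> merged; set of 6 now {0, 1, 2, 4, 6, 8, 11, 14, 15}
Set of 13: {3, 9, 10, 13}; 5 is not a member.

Answer: no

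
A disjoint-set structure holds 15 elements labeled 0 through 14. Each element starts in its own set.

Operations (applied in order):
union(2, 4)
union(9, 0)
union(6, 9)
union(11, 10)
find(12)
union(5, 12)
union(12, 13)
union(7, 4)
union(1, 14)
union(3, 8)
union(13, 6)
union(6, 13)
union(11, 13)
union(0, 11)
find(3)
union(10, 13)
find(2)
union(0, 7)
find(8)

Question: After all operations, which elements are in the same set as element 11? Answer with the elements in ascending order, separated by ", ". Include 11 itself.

Step 1: union(2, 4) -> merged; set of 2 now {2, 4}
Step 2: union(9, 0) -> merged; set of 9 now {0, 9}
Step 3: union(6, 9) -> merged; set of 6 now {0, 6, 9}
Step 4: union(11, 10) -> merged; set of 11 now {10, 11}
Step 5: find(12) -> no change; set of 12 is {12}
Step 6: union(5, 12) -> merged; set of 5 now {5, 12}
Step 7: union(12, 13) -> merged; set of 12 now {5, 12, 13}
Step 8: union(7, 4) -> merged; set of 7 now {2, 4, 7}
Step 9: union(1, 14) -> merged; set of 1 now {1, 14}
Step 10: union(3, 8) -> merged; set of 3 now {3, 8}
Step 11: union(13, 6) -> merged; set of 13 now {0, 5, 6, 9, 12, 13}
Step 12: union(6, 13) -> already same set; set of 6 now {0, 5, 6, 9, 12, 13}
Step 13: union(11, 13) -> merged; set of 11 now {0, 5, 6, 9, 10, 11, 12, 13}
Step 14: union(0, 11) -> already same set; set of 0 now {0, 5, 6, 9, 10, 11, 12, 13}
Step 15: find(3) -> no change; set of 3 is {3, 8}
Step 16: union(10, 13) -> already same set; set of 10 now {0, 5, 6, 9, 10, 11, 12, 13}
Step 17: find(2) -> no change; set of 2 is {2, 4, 7}
Step 18: union(0, 7) -> merged; set of 0 now {0, 2, 4, 5, 6, 7, 9, 10, 11, 12, 13}
Step 19: find(8) -> no change; set of 8 is {3, 8}
Component of 11: {0, 2, 4, 5, 6, 7, 9, 10, 11, 12, 13}

Answer: 0, 2, 4, 5, 6, 7, 9, 10, 11, 12, 13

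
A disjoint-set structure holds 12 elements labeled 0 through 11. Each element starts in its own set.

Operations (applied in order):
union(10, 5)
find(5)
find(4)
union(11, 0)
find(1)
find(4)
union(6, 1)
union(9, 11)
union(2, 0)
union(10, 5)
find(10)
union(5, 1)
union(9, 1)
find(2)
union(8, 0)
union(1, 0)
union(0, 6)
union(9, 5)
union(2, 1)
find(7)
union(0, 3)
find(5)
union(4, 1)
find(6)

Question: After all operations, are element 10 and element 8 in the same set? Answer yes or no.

Answer: yes

Derivation:
Step 1: union(10, 5) -> merged; set of 10 now {5, 10}
Step 2: find(5) -> no change; set of 5 is {5, 10}
Step 3: find(4) -> no change; set of 4 is {4}
Step 4: union(11, 0) -> merged; set of 11 now {0, 11}
Step 5: find(1) -> no change; set of 1 is {1}
Step 6: find(4) -> no change; set of 4 is {4}
Step 7: union(6, 1) -> merged; set of 6 now {1, 6}
Step 8: union(9, 11) -> merged; set of 9 now {0, 9, 11}
Step 9: union(2, 0) -> merged; set of 2 now {0, 2, 9, 11}
Step 10: union(10, 5) -> already same set; set of 10 now {5, 10}
Step 11: find(10) -> no change; set of 10 is {5, 10}
Step 12: union(5, 1) -> merged; set of 5 now {1, 5, 6, 10}
Step 13: union(9, 1) -> merged; set of 9 now {0, 1, 2, 5, 6, 9, 10, 11}
Step 14: find(2) -> no change; set of 2 is {0, 1, 2, 5, 6, 9, 10, 11}
Step 15: union(8, 0) -> merged; set of 8 now {0, 1, 2, 5, 6, 8, 9, 10, 11}
Step 16: union(1, 0) -> already same set; set of 1 now {0, 1, 2, 5, 6, 8, 9, 10, 11}
Step 17: union(0, 6) -> already same set; set of 0 now {0, 1, 2, 5, 6, 8, 9, 10, 11}
Step 18: union(9, 5) -> already same set; set of 9 now {0, 1, 2, 5, 6, 8, 9, 10, 11}
Step 19: union(2, 1) -> already same set; set of 2 now {0, 1, 2, 5, 6, 8, 9, 10, 11}
Step 20: find(7) -> no change; set of 7 is {7}
Step 21: union(0, 3) -> merged; set of 0 now {0, 1, 2, 3, 5, 6, 8, 9, 10, 11}
Step 22: find(5) -> no change; set of 5 is {0, 1, 2, 3, 5, 6, 8, 9, 10, 11}
Step 23: union(4, 1) -> merged; set of 4 now {0, 1, 2, 3, 4, 5, 6, 8, 9, 10, 11}
Step 24: find(6) -> no change; set of 6 is {0, 1, 2, 3, 4, 5, 6, 8, 9, 10, 11}
Set of 10: {0, 1, 2, 3, 4, 5, 6, 8, 9, 10, 11}; 8 is a member.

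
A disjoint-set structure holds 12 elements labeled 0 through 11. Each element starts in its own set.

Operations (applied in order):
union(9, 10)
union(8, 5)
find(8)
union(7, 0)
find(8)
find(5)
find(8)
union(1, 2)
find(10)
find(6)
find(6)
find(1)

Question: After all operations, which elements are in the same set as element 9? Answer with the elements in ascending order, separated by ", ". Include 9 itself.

Answer: 9, 10

Derivation:
Step 1: union(9, 10) -> merged; set of 9 now {9, 10}
Step 2: union(8, 5) -> merged; set of 8 now {5, 8}
Step 3: find(8) -> no change; set of 8 is {5, 8}
Step 4: union(7, 0) -> merged; set of 7 now {0, 7}
Step 5: find(8) -> no change; set of 8 is {5, 8}
Step 6: find(5) -> no change; set of 5 is {5, 8}
Step 7: find(8) -> no change; set of 8 is {5, 8}
Step 8: union(1, 2) -> merged; set of 1 now {1, 2}
Step 9: find(10) -> no change; set of 10 is {9, 10}
Step 10: find(6) -> no change; set of 6 is {6}
Step 11: find(6) -> no change; set of 6 is {6}
Step 12: find(1) -> no change; set of 1 is {1, 2}
Component of 9: {9, 10}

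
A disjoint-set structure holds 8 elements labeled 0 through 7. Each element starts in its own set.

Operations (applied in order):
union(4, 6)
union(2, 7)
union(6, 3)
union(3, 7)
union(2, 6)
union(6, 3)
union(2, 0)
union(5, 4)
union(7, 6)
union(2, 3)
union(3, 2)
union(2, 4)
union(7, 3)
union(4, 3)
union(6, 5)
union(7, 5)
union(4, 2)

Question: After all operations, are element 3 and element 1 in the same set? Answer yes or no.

Answer: no

Derivation:
Step 1: union(4, 6) -> merged; set of 4 now {4, 6}
Step 2: union(2, 7) -> merged; set of 2 now {2, 7}
Step 3: union(6, 3) -> merged; set of 6 now {3, 4, 6}
Step 4: union(3, 7) -> merged; set of 3 now {2, 3, 4, 6, 7}
Step 5: union(2, 6) -> already same set; set of 2 now {2, 3, 4, 6, 7}
Step 6: union(6, 3) -> already same set; set of 6 now {2, 3, 4, 6, 7}
Step 7: union(2, 0) -> merged; set of 2 now {0, 2, 3, 4, 6, 7}
Step 8: union(5, 4) -> merged; set of 5 now {0, 2, 3, 4, 5, 6, 7}
Step 9: union(7, 6) -> already same set; set of 7 now {0, 2, 3, 4, 5, 6, 7}
Step 10: union(2, 3) -> already same set; set of 2 now {0, 2, 3, 4, 5, 6, 7}
Step 11: union(3, 2) -> already same set; set of 3 now {0, 2, 3, 4, 5, 6, 7}
Step 12: union(2, 4) -> already same set; set of 2 now {0, 2, 3, 4, 5, 6, 7}
Step 13: union(7, 3) -> already same set; set of 7 now {0, 2, 3, 4, 5, 6, 7}
Step 14: union(4, 3) -> already same set; set of 4 now {0, 2, 3, 4, 5, 6, 7}
Step 15: union(6, 5) -> already same set; set of 6 now {0, 2, 3, 4, 5, 6, 7}
Step 16: union(7, 5) -> already same set; set of 7 now {0, 2, 3, 4, 5, 6, 7}
Step 17: union(4, 2) -> already same set; set of 4 now {0, 2, 3, 4, 5, 6, 7}
Set of 3: {0, 2, 3, 4, 5, 6, 7}; 1 is not a member.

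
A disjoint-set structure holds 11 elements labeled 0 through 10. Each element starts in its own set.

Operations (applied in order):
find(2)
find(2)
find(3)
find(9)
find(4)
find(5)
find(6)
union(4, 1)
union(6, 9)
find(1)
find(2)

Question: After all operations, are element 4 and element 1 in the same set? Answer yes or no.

Answer: yes

Derivation:
Step 1: find(2) -> no change; set of 2 is {2}
Step 2: find(2) -> no change; set of 2 is {2}
Step 3: find(3) -> no change; set of 3 is {3}
Step 4: find(9) -> no change; set of 9 is {9}
Step 5: find(4) -> no change; set of 4 is {4}
Step 6: find(5) -> no change; set of 5 is {5}
Step 7: find(6) -> no change; set of 6 is {6}
Step 8: union(4, 1) -> merged; set of 4 now {1, 4}
Step 9: union(6, 9) -> merged; set of 6 now {6, 9}
Step 10: find(1) -> no change; set of 1 is {1, 4}
Step 11: find(2) -> no change; set of 2 is {2}
Set of 4: {1, 4}; 1 is a member.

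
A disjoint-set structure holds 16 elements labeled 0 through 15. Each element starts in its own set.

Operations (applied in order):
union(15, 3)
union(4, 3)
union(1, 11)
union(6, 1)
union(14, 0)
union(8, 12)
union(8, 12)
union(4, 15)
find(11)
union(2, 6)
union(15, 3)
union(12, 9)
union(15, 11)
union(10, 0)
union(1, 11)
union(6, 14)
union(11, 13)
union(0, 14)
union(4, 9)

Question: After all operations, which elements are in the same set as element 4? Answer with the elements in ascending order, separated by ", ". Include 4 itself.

Answer: 0, 1, 2, 3, 4, 6, 8, 9, 10, 11, 12, 13, 14, 15

Derivation:
Step 1: union(15, 3) -> merged; set of 15 now {3, 15}
Step 2: union(4, 3) -> merged; set of 4 now {3, 4, 15}
Step 3: union(1, 11) -> merged; set of 1 now {1, 11}
Step 4: union(6, 1) -> merged; set of 6 now {1, 6, 11}
Step 5: union(14, 0) -> merged; set of 14 now {0, 14}
Step 6: union(8, 12) -> merged; set of 8 now {8, 12}
Step 7: union(8, 12) -> already same set; set of 8 now {8, 12}
Step 8: union(4, 15) -> already same set; set of 4 now {3, 4, 15}
Step 9: find(11) -> no change; set of 11 is {1, 6, 11}
Step 10: union(2, 6) -> merged; set of 2 now {1, 2, 6, 11}
Step 11: union(15, 3) -> already same set; set of 15 now {3, 4, 15}
Step 12: union(12, 9) -> merged; set of 12 now {8, 9, 12}
Step 13: union(15, 11) -> merged; set of 15 now {1, 2, 3, 4, 6, 11, 15}
Step 14: union(10, 0) -> merged; set of 10 now {0, 10, 14}
Step 15: union(1, 11) -> already same set; set of 1 now {1, 2, 3, 4, 6, 11, 15}
Step 16: union(6, 14) -> merged; set of 6 now {0, 1, 2, 3, 4, 6, 10, 11, 14, 15}
Step 17: union(11, 13) -> merged; set of 11 now {0, 1, 2, 3, 4, 6, 10, 11, 13, 14, 15}
Step 18: union(0, 14) -> already same set; set of 0 now {0, 1, 2, 3, 4, 6, 10, 11, 13, 14, 15}
Step 19: union(4, 9) -> merged; set of 4 now {0, 1, 2, 3, 4, 6, 8, 9, 10, 11, 12, 13, 14, 15}
Component of 4: {0, 1, 2, 3, 4, 6, 8, 9, 10, 11, 12, 13, 14, 15}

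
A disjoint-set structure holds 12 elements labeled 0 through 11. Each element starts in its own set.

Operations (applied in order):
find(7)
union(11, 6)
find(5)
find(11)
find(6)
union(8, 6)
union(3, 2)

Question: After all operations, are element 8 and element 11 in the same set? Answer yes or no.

Step 1: find(7) -> no change; set of 7 is {7}
Step 2: union(11, 6) -> merged; set of 11 now {6, 11}
Step 3: find(5) -> no change; set of 5 is {5}
Step 4: find(11) -> no change; set of 11 is {6, 11}
Step 5: find(6) -> no change; set of 6 is {6, 11}
Step 6: union(8, 6) -> merged; set of 8 now {6, 8, 11}
Step 7: union(3, 2) -> merged; set of 3 now {2, 3}
Set of 8: {6, 8, 11}; 11 is a member.

Answer: yes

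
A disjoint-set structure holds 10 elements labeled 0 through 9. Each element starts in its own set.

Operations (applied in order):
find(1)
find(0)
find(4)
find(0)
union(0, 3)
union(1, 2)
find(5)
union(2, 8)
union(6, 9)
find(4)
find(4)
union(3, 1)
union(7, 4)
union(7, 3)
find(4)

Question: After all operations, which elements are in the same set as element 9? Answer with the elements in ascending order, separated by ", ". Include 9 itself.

Answer: 6, 9

Derivation:
Step 1: find(1) -> no change; set of 1 is {1}
Step 2: find(0) -> no change; set of 0 is {0}
Step 3: find(4) -> no change; set of 4 is {4}
Step 4: find(0) -> no change; set of 0 is {0}
Step 5: union(0, 3) -> merged; set of 0 now {0, 3}
Step 6: union(1, 2) -> merged; set of 1 now {1, 2}
Step 7: find(5) -> no change; set of 5 is {5}
Step 8: union(2, 8) -> merged; set of 2 now {1, 2, 8}
Step 9: union(6, 9) -> merged; set of 6 now {6, 9}
Step 10: find(4) -> no change; set of 4 is {4}
Step 11: find(4) -> no change; set of 4 is {4}
Step 12: union(3, 1) -> merged; set of 3 now {0, 1, 2, 3, 8}
Step 13: union(7, 4) -> merged; set of 7 now {4, 7}
Step 14: union(7, 3) -> merged; set of 7 now {0, 1, 2, 3, 4, 7, 8}
Step 15: find(4) -> no change; set of 4 is {0, 1, 2, 3, 4, 7, 8}
Component of 9: {6, 9}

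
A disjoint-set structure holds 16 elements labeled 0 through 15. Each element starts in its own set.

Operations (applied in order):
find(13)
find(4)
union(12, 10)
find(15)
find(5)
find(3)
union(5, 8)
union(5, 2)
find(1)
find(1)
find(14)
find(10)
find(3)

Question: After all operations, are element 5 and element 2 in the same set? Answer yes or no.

Answer: yes

Derivation:
Step 1: find(13) -> no change; set of 13 is {13}
Step 2: find(4) -> no change; set of 4 is {4}
Step 3: union(12, 10) -> merged; set of 12 now {10, 12}
Step 4: find(15) -> no change; set of 15 is {15}
Step 5: find(5) -> no change; set of 5 is {5}
Step 6: find(3) -> no change; set of 3 is {3}
Step 7: union(5, 8) -> merged; set of 5 now {5, 8}
Step 8: union(5, 2) -> merged; set of 5 now {2, 5, 8}
Step 9: find(1) -> no change; set of 1 is {1}
Step 10: find(1) -> no change; set of 1 is {1}
Step 11: find(14) -> no change; set of 14 is {14}
Step 12: find(10) -> no change; set of 10 is {10, 12}
Step 13: find(3) -> no change; set of 3 is {3}
Set of 5: {2, 5, 8}; 2 is a member.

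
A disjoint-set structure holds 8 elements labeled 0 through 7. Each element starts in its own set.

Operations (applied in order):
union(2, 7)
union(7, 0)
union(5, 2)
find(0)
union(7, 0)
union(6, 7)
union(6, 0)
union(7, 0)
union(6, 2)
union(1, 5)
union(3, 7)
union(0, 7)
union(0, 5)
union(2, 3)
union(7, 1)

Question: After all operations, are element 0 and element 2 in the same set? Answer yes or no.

Step 1: union(2, 7) -> merged; set of 2 now {2, 7}
Step 2: union(7, 0) -> merged; set of 7 now {0, 2, 7}
Step 3: union(5, 2) -> merged; set of 5 now {0, 2, 5, 7}
Step 4: find(0) -> no change; set of 0 is {0, 2, 5, 7}
Step 5: union(7, 0) -> already same set; set of 7 now {0, 2, 5, 7}
Step 6: union(6, 7) -> merged; set of 6 now {0, 2, 5, 6, 7}
Step 7: union(6, 0) -> already same set; set of 6 now {0, 2, 5, 6, 7}
Step 8: union(7, 0) -> already same set; set of 7 now {0, 2, 5, 6, 7}
Step 9: union(6, 2) -> already same set; set of 6 now {0, 2, 5, 6, 7}
Step 10: union(1, 5) -> merged; set of 1 now {0, 1, 2, 5, 6, 7}
Step 11: union(3, 7) -> merged; set of 3 now {0, 1, 2, 3, 5, 6, 7}
Step 12: union(0, 7) -> already same set; set of 0 now {0, 1, 2, 3, 5, 6, 7}
Step 13: union(0, 5) -> already same set; set of 0 now {0, 1, 2, 3, 5, 6, 7}
Step 14: union(2, 3) -> already same set; set of 2 now {0, 1, 2, 3, 5, 6, 7}
Step 15: union(7, 1) -> already same set; set of 7 now {0, 1, 2, 3, 5, 6, 7}
Set of 0: {0, 1, 2, 3, 5, 6, 7}; 2 is a member.

Answer: yes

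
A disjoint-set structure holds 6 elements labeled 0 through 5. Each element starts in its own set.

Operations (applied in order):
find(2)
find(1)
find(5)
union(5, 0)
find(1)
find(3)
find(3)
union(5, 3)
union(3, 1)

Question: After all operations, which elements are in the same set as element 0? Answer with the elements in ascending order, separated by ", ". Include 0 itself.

Step 1: find(2) -> no change; set of 2 is {2}
Step 2: find(1) -> no change; set of 1 is {1}
Step 3: find(5) -> no change; set of 5 is {5}
Step 4: union(5, 0) -> merged; set of 5 now {0, 5}
Step 5: find(1) -> no change; set of 1 is {1}
Step 6: find(3) -> no change; set of 3 is {3}
Step 7: find(3) -> no change; set of 3 is {3}
Step 8: union(5, 3) -> merged; set of 5 now {0, 3, 5}
Step 9: union(3, 1) -> merged; set of 3 now {0, 1, 3, 5}
Component of 0: {0, 1, 3, 5}

Answer: 0, 1, 3, 5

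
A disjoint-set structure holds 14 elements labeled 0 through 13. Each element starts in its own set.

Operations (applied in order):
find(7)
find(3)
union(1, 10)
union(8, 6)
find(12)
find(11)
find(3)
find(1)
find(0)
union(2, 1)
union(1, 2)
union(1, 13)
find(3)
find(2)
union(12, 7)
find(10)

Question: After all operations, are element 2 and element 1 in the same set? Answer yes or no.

Step 1: find(7) -> no change; set of 7 is {7}
Step 2: find(3) -> no change; set of 3 is {3}
Step 3: union(1, 10) -> merged; set of 1 now {1, 10}
Step 4: union(8, 6) -> merged; set of 8 now {6, 8}
Step 5: find(12) -> no change; set of 12 is {12}
Step 6: find(11) -> no change; set of 11 is {11}
Step 7: find(3) -> no change; set of 3 is {3}
Step 8: find(1) -> no change; set of 1 is {1, 10}
Step 9: find(0) -> no change; set of 0 is {0}
Step 10: union(2, 1) -> merged; set of 2 now {1, 2, 10}
Step 11: union(1, 2) -> already same set; set of 1 now {1, 2, 10}
Step 12: union(1, 13) -> merged; set of 1 now {1, 2, 10, 13}
Step 13: find(3) -> no change; set of 3 is {3}
Step 14: find(2) -> no change; set of 2 is {1, 2, 10, 13}
Step 15: union(12, 7) -> merged; set of 12 now {7, 12}
Step 16: find(10) -> no change; set of 10 is {1, 2, 10, 13}
Set of 2: {1, 2, 10, 13}; 1 is a member.

Answer: yes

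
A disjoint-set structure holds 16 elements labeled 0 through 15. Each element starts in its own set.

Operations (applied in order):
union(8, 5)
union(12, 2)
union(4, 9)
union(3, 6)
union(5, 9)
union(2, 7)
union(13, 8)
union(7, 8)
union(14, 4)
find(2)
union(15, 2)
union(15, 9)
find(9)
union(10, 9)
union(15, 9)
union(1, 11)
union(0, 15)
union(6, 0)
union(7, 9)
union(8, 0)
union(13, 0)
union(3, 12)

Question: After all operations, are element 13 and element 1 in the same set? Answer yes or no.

Step 1: union(8, 5) -> merged; set of 8 now {5, 8}
Step 2: union(12, 2) -> merged; set of 12 now {2, 12}
Step 3: union(4, 9) -> merged; set of 4 now {4, 9}
Step 4: union(3, 6) -> merged; set of 3 now {3, 6}
Step 5: union(5, 9) -> merged; set of 5 now {4, 5, 8, 9}
Step 6: union(2, 7) -> merged; set of 2 now {2, 7, 12}
Step 7: union(13, 8) -> merged; set of 13 now {4, 5, 8, 9, 13}
Step 8: union(7, 8) -> merged; set of 7 now {2, 4, 5, 7, 8, 9, 12, 13}
Step 9: union(14, 4) -> merged; set of 14 now {2, 4, 5, 7, 8, 9, 12, 13, 14}
Step 10: find(2) -> no change; set of 2 is {2, 4, 5, 7, 8, 9, 12, 13, 14}
Step 11: union(15, 2) -> merged; set of 15 now {2, 4, 5, 7, 8, 9, 12, 13, 14, 15}
Step 12: union(15, 9) -> already same set; set of 15 now {2, 4, 5, 7, 8, 9, 12, 13, 14, 15}
Step 13: find(9) -> no change; set of 9 is {2, 4, 5, 7, 8, 9, 12, 13, 14, 15}
Step 14: union(10, 9) -> merged; set of 10 now {2, 4, 5, 7, 8, 9, 10, 12, 13, 14, 15}
Step 15: union(15, 9) -> already same set; set of 15 now {2, 4, 5, 7, 8, 9, 10, 12, 13, 14, 15}
Step 16: union(1, 11) -> merged; set of 1 now {1, 11}
Step 17: union(0, 15) -> merged; set of 0 now {0, 2, 4, 5, 7, 8, 9, 10, 12, 13, 14, 15}
Step 18: union(6, 0) -> merged; set of 6 now {0, 2, 3, 4, 5, 6, 7, 8, 9, 10, 12, 13, 14, 15}
Step 19: union(7, 9) -> already same set; set of 7 now {0, 2, 3, 4, 5, 6, 7, 8, 9, 10, 12, 13, 14, 15}
Step 20: union(8, 0) -> already same set; set of 8 now {0, 2, 3, 4, 5, 6, 7, 8, 9, 10, 12, 13, 14, 15}
Step 21: union(13, 0) -> already same set; set of 13 now {0, 2, 3, 4, 5, 6, 7, 8, 9, 10, 12, 13, 14, 15}
Step 22: union(3, 12) -> already same set; set of 3 now {0, 2, 3, 4, 5, 6, 7, 8, 9, 10, 12, 13, 14, 15}
Set of 13: {0, 2, 3, 4, 5, 6, 7, 8, 9, 10, 12, 13, 14, 15}; 1 is not a member.

Answer: no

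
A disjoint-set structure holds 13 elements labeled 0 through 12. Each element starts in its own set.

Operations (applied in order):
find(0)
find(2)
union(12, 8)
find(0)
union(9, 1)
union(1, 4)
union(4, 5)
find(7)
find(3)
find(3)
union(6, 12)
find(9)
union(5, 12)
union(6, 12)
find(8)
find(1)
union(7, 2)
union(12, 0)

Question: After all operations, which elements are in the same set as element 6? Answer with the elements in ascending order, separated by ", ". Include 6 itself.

Step 1: find(0) -> no change; set of 0 is {0}
Step 2: find(2) -> no change; set of 2 is {2}
Step 3: union(12, 8) -> merged; set of 12 now {8, 12}
Step 4: find(0) -> no change; set of 0 is {0}
Step 5: union(9, 1) -> merged; set of 9 now {1, 9}
Step 6: union(1, 4) -> merged; set of 1 now {1, 4, 9}
Step 7: union(4, 5) -> merged; set of 4 now {1, 4, 5, 9}
Step 8: find(7) -> no change; set of 7 is {7}
Step 9: find(3) -> no change; set of 3 is {3}
Step 10: find(3) -> no change; set of 3 is {3}
Step 11: union(6, 12) -> merged; set of 6 now {6, 8, 12}
Step 12: find(9) -> no change; set of 9 is {1, 4, 5, 9}
Step 13: union(5, 12) -> merged; set of 5 now {1, 4, 5, 6, 8, 9, 12}
Step 14: union(6, 12) -> already same set; set of 6 now {1, 4, 5, 6, 8, 9, 12}
Step 15: find(8) -> no change; set of 8 is {1, 4, 5, 6, 8, 9, 12}
Step 16: find(1) -> no change; set of 1 is {1, 4, 5, 6, 8, 9, 12}
Step 17: union(7, 2) -> merged; set of 7 now {2, 7}
Step 18: union(12, 0) -> merged; set of 12 now {0, 1, 4, 5, 6, 8, 9, 12}
Component of 6: {0, 1, 4, 5, 6, 8, 9, 12}

Answer: 0, 1, 4, 5, 6, 8, 9, 12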